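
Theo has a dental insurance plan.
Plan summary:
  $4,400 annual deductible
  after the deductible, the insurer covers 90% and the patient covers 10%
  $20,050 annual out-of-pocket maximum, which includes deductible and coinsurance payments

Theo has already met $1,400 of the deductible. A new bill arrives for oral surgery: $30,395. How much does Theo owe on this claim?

$1,400 of the $4,400 deductible is already met, leaving $3,000.
That leaves $30,395 − $3,000 = $27,395 for coinsurance.
10% of $27,395 = $2,739.50 falls to the patient.
That puts the patient's cost at $3,000 + $2,739.50 = $5,739.50 before any cap.
Total out-of-pocket so far would be $1,400 + $5,739.50 = $7,139.50, below the $20,050 cap — no reduction.

$5,739.50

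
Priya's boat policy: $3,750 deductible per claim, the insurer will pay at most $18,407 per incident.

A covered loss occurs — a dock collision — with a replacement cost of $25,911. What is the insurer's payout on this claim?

$18,407

After the deductible, $25,911 − $3,750 = $22,161 remains.
Since $22,161 > $18,407, the payout is capped at $18,407.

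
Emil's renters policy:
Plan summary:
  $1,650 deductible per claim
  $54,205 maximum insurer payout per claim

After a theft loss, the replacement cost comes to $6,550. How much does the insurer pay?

$4,900

Less the $1,650 deductible: $6,550 − $1,650 = $4,900.
$4,900 is within the $54,205 limit, so the insurer pays $4,900.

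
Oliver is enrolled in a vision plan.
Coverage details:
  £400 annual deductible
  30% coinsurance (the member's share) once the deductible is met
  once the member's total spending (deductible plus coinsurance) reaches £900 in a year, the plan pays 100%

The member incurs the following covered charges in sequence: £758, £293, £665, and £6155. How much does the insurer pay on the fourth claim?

Claim 1 — £758: deductible takes £400, £358 remains; 30% of £358 = £107.40. Member owes £507.40 (running OOP £507.40). Insurer: £758 − £507.40 = £250.60.
Claim 2 — £293: deductible already satisfied, so member's share is 30% × £293 = £87.90. Member pays £87.90; OOP now £595.30. Plan pays £293 − £87.90 = £205.10.
Claim 3 — £665: 30% coinsurance on £665 = £199.50. Cost to member: £199.50. OOP to date £794.80. Plan pays £665 − £199.50 = £465.50.
Claim 4 — £6155: 30% coinsurance on £6155 = £1846.50. That would push OOP to £2641.30, over the £900 cap, so member pays £900 − £794.80 = £105.20. Plan pays £6155 − £105.20 = £6049.80.

£6049.80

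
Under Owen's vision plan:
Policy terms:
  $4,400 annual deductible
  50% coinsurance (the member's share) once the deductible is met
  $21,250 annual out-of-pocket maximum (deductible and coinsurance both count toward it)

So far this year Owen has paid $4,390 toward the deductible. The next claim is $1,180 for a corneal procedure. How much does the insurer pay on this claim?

$585

Deductible still to meet: $4,400 − $4,390 = $10.
The remaining $1,170 (= $1,180 − $10) moves to coinsurance.
50% of $1,170 = $585 falls to the member.
So the member owes $10 + $585 = $595 before any cap.
Total out-of-pocket so far would be $4,390 + $595 = $4,985, below the $21,250 cap — no reduction.
Insurer pays the balance: $1,180 − $595 = $585.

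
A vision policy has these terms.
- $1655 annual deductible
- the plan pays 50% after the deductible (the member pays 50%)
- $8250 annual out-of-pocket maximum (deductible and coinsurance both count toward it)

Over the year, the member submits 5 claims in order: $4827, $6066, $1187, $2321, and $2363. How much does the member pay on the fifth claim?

$222

Claim 1 — $4827: deductible takes $1655, $3172 remains; member's 50% is $1586. Member owes $3241 (running OOP $3241).
Claim 2 — $6066: 50% coinsurance on $6066 = $3033. Member owes $3033 (running OOP $6274).
Claim 3 — $1187: 50% coinsurance on $1187 = $593.50. Cost to member: $593.50. OOP to date $6867.50.
Claim 4 — $2321: deductible met; 50% of $2321 = $1160.50. Member owes $1160.50 (running OOP $8028).
Claim 5 — $2363: 50% coinsurance on $2363 = $1181.50. OOP would hit $9209.50 > $8250, so the cap limits the member to $8250 − $8028 = $222.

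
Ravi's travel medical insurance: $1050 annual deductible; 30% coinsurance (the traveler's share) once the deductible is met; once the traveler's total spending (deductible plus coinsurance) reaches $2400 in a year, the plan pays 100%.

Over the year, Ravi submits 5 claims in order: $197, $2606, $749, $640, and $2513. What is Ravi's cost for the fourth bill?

$192

Claim 1 ($197): all of it applies to the deductible. Traveler owes $197 (running OOP $197).
Claim 2 ($2606): $853 finishes the deductible; $1753 goes to coinsurance; coinsurance $1753 × 30% = $525.90. Traveler pays $1378.90; OOP now $1575.90.
Claim 3 ($749): 30% coinsurance on $749 = $224.70. Traveler pays $224.70; OOP now $1800.60.
Claim 4 ($640): deductible already satisfied, so traveler's share is 30% × $640 = $192. Traveler pays $192; OOP now $1992.60.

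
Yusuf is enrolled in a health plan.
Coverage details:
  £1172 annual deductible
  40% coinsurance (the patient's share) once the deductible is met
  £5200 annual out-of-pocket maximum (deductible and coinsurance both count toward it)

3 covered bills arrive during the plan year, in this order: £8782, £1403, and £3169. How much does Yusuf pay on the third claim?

Claim 1 (£8782): £1172 finishes the deductible; £7610 goes to coinsurance; coinsurance £7610 × 40% = £3044. Patient pays £4216; OOP now £4216.
Claim 2 (£1403): deductible met; 40% of £1403 = £561.20. Patient pays £561.20; OOP now £4777.20.
Claim 3 (£3169): deductible already satisfied, so patient's share is 40% × £3169 = £1267.60. Adding that to £4777.20 gives £6044.80, past the £5200 cap; patient pays only £5200 − £4777.20 = £422.80.

£422.80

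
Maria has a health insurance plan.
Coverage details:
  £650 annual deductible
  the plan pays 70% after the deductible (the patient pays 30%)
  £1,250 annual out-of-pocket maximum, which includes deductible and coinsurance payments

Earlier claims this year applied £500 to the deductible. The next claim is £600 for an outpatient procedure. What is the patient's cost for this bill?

Remaining deductible: £650 − £500 = £150.
After the £150 deductible portion, £600 − £150 = £450 is subject to coinsurance.
Patient's 30% share of £450 is £135.
So the patient owes £150 + £135 = £285 before any cap.
Total out-of-pocket so far would be £500 + £285 = £785, below the £1,250 cap — no reduction.

£285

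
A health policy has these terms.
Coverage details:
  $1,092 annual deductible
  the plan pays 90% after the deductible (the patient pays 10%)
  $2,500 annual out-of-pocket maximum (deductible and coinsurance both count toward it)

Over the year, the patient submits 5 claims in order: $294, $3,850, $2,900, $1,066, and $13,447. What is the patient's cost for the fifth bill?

$706.20

Claim 1 — $294: entire amount goes to the deductible. Cost to patient: $294. OOP to date $294.
Claim 2 — $3,850: $798 to deductible, leaving $3,052; 10% of $3,052 = $305.20. Cost to patient: $1,103.20. OOP to date $1,397.20.
Claim 3 — $2,900: deductible met; 10% of $2,900 = $290. Patient pays $290; OOP now $1,687.20.
Claim 4 — $1,066: deductible met; 10% of $1,066 = $106.60. Patient owes $106.60 (running OOP $1,793.80).
Claim 5 — $13,447: deductible already satisfied, so patient's share is 10% × $13,447 = $1,344.70. OOP would hit $3,138.50 > $2,500, so the cap limits the patient to $2,500 − $1,793.80 = $706.20.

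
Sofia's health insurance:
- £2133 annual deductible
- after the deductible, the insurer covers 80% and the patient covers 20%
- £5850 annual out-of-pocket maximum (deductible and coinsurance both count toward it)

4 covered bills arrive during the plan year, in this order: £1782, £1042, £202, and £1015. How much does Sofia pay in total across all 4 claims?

£2514.60

Claim 1 (£1782): fully absorbed by the deductible. Cost to patient: £1782. OOP to date £1782.
Claim 2 (£1042): £351 to deductible, leaving £691; patient's 20% is £138.20. Patient owes £489.20 (running OOP £2271.20).
Claim 3 (£202): deductible already satisfied, so patient's share is 20% × £202 = £40.40. Cost to patient: £40.40. OOP to date £2311.60.
Claim 4 (£1015): 20% coinsurance on £1015 = £203. Patient pays £203; OOP now £2514.60.
Summing the patient's payments: £1782 + £489.20 + £40.40 + £203 = £2514.60.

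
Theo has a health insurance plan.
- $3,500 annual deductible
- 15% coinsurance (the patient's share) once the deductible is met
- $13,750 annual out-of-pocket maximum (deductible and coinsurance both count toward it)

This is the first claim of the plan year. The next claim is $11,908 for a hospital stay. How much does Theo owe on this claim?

$4,761.20

Deductible not yet touched, so the first $3,500 of the bill goes to the deductible.
The remaining $8,408 (= $11,908 − $3,500) moves to coinsurance.
Patient's 15% share of $8,408 is $1,261.20.
Patient responsibility before any cap: $3,500 + $1,261.20 = $4,761.20.
Total out-of-pocket so far would be $0 + $4,761.20 = $4,761.20, below the $13,750 cap — no reduction.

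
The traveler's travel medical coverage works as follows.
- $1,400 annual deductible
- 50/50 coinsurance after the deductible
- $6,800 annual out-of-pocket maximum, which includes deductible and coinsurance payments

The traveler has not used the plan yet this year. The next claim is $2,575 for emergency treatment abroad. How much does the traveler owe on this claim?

The full $1,400 deductible is still open; $1,400 of this bill applies to it.
The remaining $1,175 (= $2,575 − $1,400) moves to coinsurance.
Traveler's 50% share of $1,175 is $587.50.
That puts the traveler's cost at $1,400 + $587.50 = $1,987.50 before any cap.
Total out-of-pocket so far would be $0 + $1,987.50 = $1,987.50, below the $6,800 cap — no reduction.

$1,987.50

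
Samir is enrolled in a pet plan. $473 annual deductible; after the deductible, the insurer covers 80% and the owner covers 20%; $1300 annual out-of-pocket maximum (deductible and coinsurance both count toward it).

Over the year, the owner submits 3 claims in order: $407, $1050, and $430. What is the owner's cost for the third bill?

$86

Claim 1 — $407: entire amount goes to the deductible. Owner owes $407 (running OOP $407).
Claim 2 — $1050: deductible takes $66, $984 remains; 20% of $984 = $196.80. Cost to owner: $262.80. OOP to date $669.80.
Claim 3 — $430: deductible already satisfied, so owner's share is 20% × $430 = $86. Owner pays $86; OOP now $755.80.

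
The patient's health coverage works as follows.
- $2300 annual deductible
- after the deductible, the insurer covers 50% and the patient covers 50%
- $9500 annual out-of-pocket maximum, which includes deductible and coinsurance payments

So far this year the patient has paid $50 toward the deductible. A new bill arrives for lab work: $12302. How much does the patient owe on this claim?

$50 of the $2300 deductible is already met, leaving $2250.
The remaining $10052 (= $12302 − $2250) moves to coinsurance.
50% of $10052 = $5026 falls to the patient.
Patient responsibility before any cap: $2250 + $5026 = $7276.
Total out-of-pocket so far would be $50 + $7276 = $7326, below the $9500 cap — no reduction.

$7276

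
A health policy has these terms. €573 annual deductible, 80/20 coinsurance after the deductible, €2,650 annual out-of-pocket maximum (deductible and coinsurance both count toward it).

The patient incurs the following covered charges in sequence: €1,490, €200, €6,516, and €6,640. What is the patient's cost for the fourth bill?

Claim 1 (€1,490): deductible takes €573, €917 remains; coinsurance €917 × 20% = €183.40. Cost to patient: €756.40. OOP to date €756.40.
Claim 2 (€200): 20% coinsurance on €200 = €40. Patient pays €40; OOP now €796.40.
Claim 3 (€6,516): 20% coinsurance on €6,516 = €1,303.20. Cost to patient: €1,303.20. OOP to date €2,099.60.
Claim 4 (€6,640): 20% coinsurance on €6,640 = €1,328. That would push OOP to €3,427.60, over the €2,650 cap, so patient pays €2,650 − €2,099.60 = €550.40.

€550.40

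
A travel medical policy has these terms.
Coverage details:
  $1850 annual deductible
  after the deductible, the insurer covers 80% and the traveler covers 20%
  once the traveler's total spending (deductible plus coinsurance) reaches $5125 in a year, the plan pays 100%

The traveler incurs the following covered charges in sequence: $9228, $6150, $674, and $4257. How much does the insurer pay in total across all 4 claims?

$15184

Claim 1 — $9228: deductible takes $1850, $7378 remains; 20% of $7378 = $1475.60. Traveler pays $3325.60; OOP now $3325.60. Insurer: $9228 − $3325.60 = $5902.40.
Claim 2 — $6150: deductible met; 20% of $6150 = $1230. Traveler pays $1230; OOP now $4555.60. Insurer: $6150 − $1230 = $4920.
Claim 3 — $674: deductible met; 20% of $674 = $134.80. Traveler owes $134.80 (running OOP $4690.40). Plan pays $674 − $134.80 = $539.20.
Claim 4 — $4257: 20% coinsurance on $4257 = $851.40. That would push OOP to $5541.80, over the $5125 cap, so traveler pays $5125 − $4690.40 = $434.60. Plan pays $4257 − $434.60 = $3822.40.
Insurer total: $5902.40 + $4920 + $539.20 + $3822.40 = $15184.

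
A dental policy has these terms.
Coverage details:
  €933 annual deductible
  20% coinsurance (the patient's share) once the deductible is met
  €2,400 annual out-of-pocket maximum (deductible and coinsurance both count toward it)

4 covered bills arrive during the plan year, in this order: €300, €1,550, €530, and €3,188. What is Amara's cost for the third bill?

#1 (€300): fully absorbed by the deductible. Patient owes €300 (running OOP €300).
#2 (€1,550): €633 to deductible, leaving €917; 20% of €917 = €183.40. Patient owes €816.40 (running OOP €1,116.40).
#3 (€530): deductible met; 20% of €530 = €106. Patient pays €106; OOP now €1,222.40.

€106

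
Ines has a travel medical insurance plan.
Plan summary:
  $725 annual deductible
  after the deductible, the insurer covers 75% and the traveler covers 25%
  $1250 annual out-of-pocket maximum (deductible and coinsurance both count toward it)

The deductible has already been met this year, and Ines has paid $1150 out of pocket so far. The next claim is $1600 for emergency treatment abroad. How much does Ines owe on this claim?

$100

The deductible is already satisfied, so the full bill goes to coinsurance.
25% of $1600 = $400 falls to the traveler.
Adding $400 to the $1150 already spent would give $1550, which exceeds the $1250 cap; the traveler pays just $1250 − $1150 = $100.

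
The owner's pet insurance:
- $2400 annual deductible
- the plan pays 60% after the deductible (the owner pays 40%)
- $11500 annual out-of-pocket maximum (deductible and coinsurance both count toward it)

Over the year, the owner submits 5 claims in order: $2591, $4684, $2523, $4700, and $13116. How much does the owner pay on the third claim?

$1009.20

#1 ($2591): $2400 to deductible, leaving $191; coinsurance $191 × 40% = $76.40. Owner owes $2476.40 (running OOP $2476.40).
#2 ($4684): deductible already satisfied, so owner's share is 40% × $4684 = $1873.60. Owner owes $1873.60 (running OOP $4350).
#3 ($2523): deductible already satisfied, so owner's share is 40% × $2523 = $1009.20. Owner owes $1009.20 (running OOP $5359.20).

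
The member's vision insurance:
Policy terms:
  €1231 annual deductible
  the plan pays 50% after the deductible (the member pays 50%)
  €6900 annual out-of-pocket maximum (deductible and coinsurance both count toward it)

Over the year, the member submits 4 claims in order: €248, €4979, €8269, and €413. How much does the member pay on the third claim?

€3671

#1 (€248): fully absorbed by the deductible. Member owes €248 (running OOP €248).
#2 (€4979): deductible takes €983, €3996 remains; member's 50% is €1998. Member pays €2981; OOP now €3229.
#3 (€8269): deductible already satisfied, so member's share is 50% × €8269 = €4134.50. Adding that to €3229 gives €7363.50, past the €6900 cap; member pays only €6900 − €3229 = €3671.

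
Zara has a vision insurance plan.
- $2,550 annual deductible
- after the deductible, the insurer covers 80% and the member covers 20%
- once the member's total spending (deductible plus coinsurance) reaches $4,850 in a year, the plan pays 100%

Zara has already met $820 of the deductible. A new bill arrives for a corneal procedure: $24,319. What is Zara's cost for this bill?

$4,030

Deductible still to meet: $2,550 − $820 = $1,730.
The remaining $22,589 (= $24,319 − $1,730) moves to coinsurance.
20% of $22,589 = $4,517.80 falls to the member.
Member responsibility before any cap: $1,730 + $4,517.80 = $6,247.80.
That would bring total out-of-pocket to $7,067.80, past the $4,850 cap. The member is capped at $4,850 − $820 = $4,030 on this claim.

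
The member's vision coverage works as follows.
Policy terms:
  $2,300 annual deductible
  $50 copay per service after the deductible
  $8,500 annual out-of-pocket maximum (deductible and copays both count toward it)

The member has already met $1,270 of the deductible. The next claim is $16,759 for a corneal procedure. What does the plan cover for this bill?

$15,679

Remaining deductible: $2,300 − $1,270 = $1,030.
After the $1,030 deductible portion, $16,759 − $1,030 = $15,729 is subject to the copay.
Copay on this service: $50.
That puts the member's cost at $1,030 + $50 = $1,080 before any cap.
Total out-of-pocket so far would be $1,270 + $1,080 = $2,350, below the $8,500 cap — no reduction.
The plan picks up $16,759 − $1,080 = $15,679.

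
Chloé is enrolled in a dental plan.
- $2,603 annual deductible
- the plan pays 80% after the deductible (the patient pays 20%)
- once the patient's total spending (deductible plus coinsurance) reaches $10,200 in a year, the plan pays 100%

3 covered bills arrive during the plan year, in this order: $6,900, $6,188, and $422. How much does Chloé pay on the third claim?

$84.40

Bill 1, $6,900: deductible takes $2,603, $4,297 remains; 20% of $4,297 = $859.40. Patient owes $3,462.40 (running OOP $3,462.40).
Bill 2, $6,188: 20% coinsurance on $6,188 = $1,237.60. Patient owes $1,237.60 (running OOP $4,700).
Bill 3, $422: 20% coinsurance on $422 = $84.40. Patient pays $84.40; OOP now $4,784.40.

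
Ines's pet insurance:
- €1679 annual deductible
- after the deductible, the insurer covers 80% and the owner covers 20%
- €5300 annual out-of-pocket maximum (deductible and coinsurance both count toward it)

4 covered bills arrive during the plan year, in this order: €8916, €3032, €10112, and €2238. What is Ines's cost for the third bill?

€1567.20

Bill 1, €8916: deductible takes €1679, €7237 remains; coinsurance €7237 × 20% = €1447.40. Owner owes €3126.40 (running OOP €3126.40).
Bill 2, €3032: deductible already satisfied, so owner's share is 20% × €3032 = €606.40. Owner pays €606.40; OOP now €3732.80.
Bill 3, €10112: deductible already satisfied, so owner's share is 20% × €10112 = €2022.40. That would push OOP to €5755.20, over the €5300 cap, so owner pays €5300 − €3732.80 = €1567.20.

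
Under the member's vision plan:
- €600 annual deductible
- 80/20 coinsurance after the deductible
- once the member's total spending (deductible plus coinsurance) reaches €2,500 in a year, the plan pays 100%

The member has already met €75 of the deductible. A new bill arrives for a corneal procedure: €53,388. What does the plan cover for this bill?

€50,963

Deductible still to meet: €600 − €75 = €525.
After the €525 deductible portion, €53,388 − €525 = €52,863 is subject to coinsurance.
Coinsurance: €52,863 × 20% = €10,572.60.
Member responsibility before any cap: €525 + €10,572.60 = €11,097.60.
Adding €11,097.60 to the €75 already spent would give €11,172.60, which exceeds the €2,500 cap; the member pays just €2,500 − €75 = €2,425.
Insurer pays the balance: €53,388 − €2,425 = €50,963.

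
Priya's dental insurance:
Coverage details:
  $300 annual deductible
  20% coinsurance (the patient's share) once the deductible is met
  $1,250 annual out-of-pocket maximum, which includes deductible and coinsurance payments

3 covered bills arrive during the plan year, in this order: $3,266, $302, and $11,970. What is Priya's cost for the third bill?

#1 ($3,266): $300 to deductible, leaving $2,966; patient's 20% is $593.20. Patient pays $893.20; OOP now $893.20.
#2 ($302): deductible met; 20% of $302 = $60.40. Cost to patient: $60.40. OOP to date $953.60.
#3 ($11,970): deductible met; 20% of $11,970 = $2,394. OOP would hit $3,347.60 > $1,250, so the cap limits the patient to $1,250 − $953.60 = $296.40.

$296.40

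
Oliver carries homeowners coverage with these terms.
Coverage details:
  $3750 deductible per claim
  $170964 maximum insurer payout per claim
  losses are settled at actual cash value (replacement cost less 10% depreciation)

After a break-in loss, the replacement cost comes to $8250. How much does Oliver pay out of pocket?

$4575

Depreciate 10%: the covered value is $8250 × 0.9 = $7425.
Less the $3750 deductible: $7425 − $3750 = $3675.
$3675 is within the $170964 limit, so the insurer pays $3675.
The homeowner bears the rest of the original loss: $8250 − $3675 = $4575.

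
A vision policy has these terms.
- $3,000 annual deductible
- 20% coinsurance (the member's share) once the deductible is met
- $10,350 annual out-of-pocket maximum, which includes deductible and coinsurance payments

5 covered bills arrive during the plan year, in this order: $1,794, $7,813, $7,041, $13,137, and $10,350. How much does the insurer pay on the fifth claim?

$8,357

Claim 1 ($1,794): all of it applies to the deductible. Member owes $1,794 (running OOP $1,794). Insurer: $1,794 − $1,794 = $0.
Claim 2 ($7,813): $1,206 to deductible, leaving $6,607; member's 20% is $1,321.40. Member owes $2,527.40 (running OOP $4,321.40). Insurer: $7,813 − $2,527.40 = $5,285.60.
Claim 3 ($7,041): 20% coinsurance on $7,041 = $1,408.20. Member pays $1,408.20; OOP now $5,729.60. Insurer: $7,041 − $1,408.20 = $5,632.80.
Claim 4 ($13,137): deductible met; 20% of $13,137 = $2,627.40. Member owes $2,627.40 (running OOP $8,357). Insurer: $13,137 − $2,627.40 = $10,509.60.
Claim 5 ($10,350): deductible already satisfied, so member's share is 20% × $10,350 = $2,070. OOP would hit $10,427 > $10,350, so the cap limits the member to $10,350 − $8,357 = $1,993. Insurer: $10,350 − $1,993 = $8,357.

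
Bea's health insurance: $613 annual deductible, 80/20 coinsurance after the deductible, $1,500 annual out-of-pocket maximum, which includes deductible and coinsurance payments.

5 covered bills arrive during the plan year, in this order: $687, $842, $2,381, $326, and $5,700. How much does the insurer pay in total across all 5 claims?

$8,436

Bill 1, $687: $613 to deductible, leaving $74; coinsurance $74 × 20% = $14.80. Patient pays $627.80; OOP now $627.80. Insurer: $687 − $627.80 = $59.20.
Bill 2, $842: deductible already satisfied, so patient's share is 20% × $842 = $168.40. Cost to patient: $168.40. OOP to date $796.20. Plan pays $842 − $168.40 = $673.60.
Bill 3, $2,381: deductible met; 20% of $2,381 = $476.20. Patient owes $476.20 (running OOP $1,272.40). Insurer: $2,381 − $476.20 = $1,904.80.
Bill 4, $326: 20% coinsurance on $326 = $65.20. Patient owes $65.20 (running OOP $1,337.60). Insurer: $326 − $65.20 = $260.80.
Bill 5, $5,700: deductible already satisfied, so patient's share is 20% × $5,700 = $1,140. OOP would hit $2,477.60 > $1,500, so the cap limits the patient to $1,500 − $1,337.60 = $162.40. Plan pays $5,700 − $162.40 = $5,537.60.
Insurer total: $59.20 + $673.60 + $1,904.80 + $260.80 + $5,537.60 = $8,436.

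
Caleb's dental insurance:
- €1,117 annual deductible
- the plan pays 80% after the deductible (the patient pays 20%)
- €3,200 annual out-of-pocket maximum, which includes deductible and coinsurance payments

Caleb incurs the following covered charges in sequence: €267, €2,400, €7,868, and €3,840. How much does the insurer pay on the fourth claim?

#1 (€267): all of it applies to the deductible. Patient pays €267; OOP now €267. Insurer: €267 − €267 = €0.
#2 (€2,400): deductible takes €850, €1,550 remains; patient's 20% is €310. Patient pays €1,160; OOP now €1,427. Plan pays €2,400 − €1,160 = €1,240.
#3 (€7,868): deductible already satisfied, so patient's share is 20% × €7,868 = €1,573.60. Patient owes €1,573.60 (running OOP €3,000.60). Plan pays €7,868 − €1,573.60 = €6,294.40.
#4 (€3,840): deductible met; 20% of €3,840 = €768. OOP would hit €3,768.60 > €3,200, so the cap limits the patient to €3,200 − €3,000.60 = €199.40. Plan pays €3,840 − €199.40 = €3,640.60.

€3,640.60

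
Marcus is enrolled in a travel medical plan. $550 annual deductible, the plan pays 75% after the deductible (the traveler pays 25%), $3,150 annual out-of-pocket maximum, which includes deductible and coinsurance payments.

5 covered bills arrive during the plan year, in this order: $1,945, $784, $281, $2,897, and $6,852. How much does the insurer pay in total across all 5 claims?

Claim 1 — $1,945: deductible takes $550, $1,395 remains; coinsurance $1,395 × 25% = $348.75. Cost to traveler: $898.75. OOP to date $898.75. Insurer: $1,945 − $898.75 = $1,046.25.
Claim 2 — $784: deductible met; 25% of $784 = $196. Cost to traveler: $196. OOP to date $1,094.75. Plan pays $784 − $196 = $588.
Claim 3 — $281: 25% coinsurance on $281 = $70.25. Cost to traveler: $70.25. OOP to date $1,165. Insurer: $281 − $70.25 = $210.75.
Claim 4 — $2,897: deductible already satisfied, so traveler's share is 25% × $2,897 = $724.25. Cost to traveler: $724.25. OOP to date $1,889.25. Plan pays $2,897 − $724.25 = $2,172.75.
Claim 5 — $6,852: 25% coinsurance on $6,852 = $1,713. Adding that to $1,889.25 gives $3,602.25, past the $3,150 cap; traveler pays only $3,150 − $1,889.25 = $1,260.75. Insurer: $6,852 − $1,260.75 = $5,591.25.
Insurer total = bills − traveler's total = $12,759 − $3,150 = $9,609.

$9,609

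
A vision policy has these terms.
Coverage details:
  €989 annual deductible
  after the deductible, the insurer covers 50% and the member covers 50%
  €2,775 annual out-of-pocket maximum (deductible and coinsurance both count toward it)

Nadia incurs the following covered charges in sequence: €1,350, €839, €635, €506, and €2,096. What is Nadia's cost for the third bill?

€317.50

Claim 1 (€1,350): €989 to deductible, leaving €361; coinsurance €361 × 50% = €180.50. Member pays €1,169.50; OOP now €1,169.50.
Claim 2 (€839): 50% coinsurance on €839 = €419.50. Member owes €419.50 (running OOP €1,589).
Claim 3 (€635): 50% coinsurance on €635 = €317.50. Member pays €317.50; OOP now €1,906.50.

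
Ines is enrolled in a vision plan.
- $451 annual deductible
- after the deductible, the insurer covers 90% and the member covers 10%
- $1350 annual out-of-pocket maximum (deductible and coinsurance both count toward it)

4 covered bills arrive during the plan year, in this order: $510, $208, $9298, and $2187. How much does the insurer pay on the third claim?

Bill 1, $510: $451 to deductible, leaving $59; coinsurance $59 × 10% = $5.90. Member owes $456.90 (running OOP $456.90). Plan pays $510 − $456.90 = $53.10.
Bill 2, $208: deductible met; 10% of $208 = $20.80. Member pays $20.80; OOP now $477.70. Plan pays $208 − $20.80 = $187.20.
Bill 3, $9298: deductible met; 10% of $9298 = $929.80. That would push OOP to $1407.50, over the $1350 cap, so member pays $1350 − $477.70 = $872.30. Insurer: $9298 − $872.30 = $8425.70.

$8425.70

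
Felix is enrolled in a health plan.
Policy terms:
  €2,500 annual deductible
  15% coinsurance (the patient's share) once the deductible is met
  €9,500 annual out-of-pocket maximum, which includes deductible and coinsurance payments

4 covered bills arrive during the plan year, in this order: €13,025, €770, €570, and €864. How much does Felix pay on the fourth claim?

€129.60

Claim 1 — €13,025: €2,500 finishes the deductible; €10,525 goes to coinsurance; coinsurance €10,525 × 15% = €1,578.75. Patient pays €4,078.75; OOP now €4,078.75.
Claim 2 — €770: deductible already satisfied, so patient's share is 15% × €770 = €115.50. Patient pays €115.50; OOP now €4,194.25.
Claim 3 — €570: deductible met; 15% of €570 = €85.50. Cost to patient: €85.50. OOP to date €4,279.75.
Claim 4 — €864: deductible already satisfied, so patient's share is 15% × €864 = €129.60. Cost to patient: €129.60. OOP to date €4,409.35.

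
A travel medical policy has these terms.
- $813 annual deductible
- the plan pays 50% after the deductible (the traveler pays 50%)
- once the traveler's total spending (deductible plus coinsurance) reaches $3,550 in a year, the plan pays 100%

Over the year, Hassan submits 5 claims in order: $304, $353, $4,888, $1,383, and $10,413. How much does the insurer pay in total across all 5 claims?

$13,791

Claim 1 — $304: entire amount goes to the deductible. Cost to traveler: $304. OOP to date $304. Plan pays $304 − $304 = $0.
Claim 2 — $353: entire amount goes to the deductible. Traveler owes $353 (running OOP $657). Insurer: $353 − $353 = $0.
Claim 3 — $4,888: $156 to deductible, leaving $4,732; coinsurance $4,732 × 50% = $2,366. Cost to traveler: $2,522. OOP to date $3,179. Insurer: $4,888 − $2,522 = $2,366.
Claim 4 — $1,383: 50% coinsurance on $1,383 = $691.50. OOP would hit $3,870.50 > $3,550, so the cap limits the traveler to $3,550 − $3,179 = $371. Insurer: $1,383 − $371 = $1,012.
Claim 5 — $10,413: 50% coinsurance on $10,413 = $5,206.50. OOP would hit $8,756.50 > $3,550, so the cap limits the traveler to $3,550 − $3,550 = $0. Plan pays $10,413 − $0 = $10,413.
Insurer total: $0 + $0 + $2,366 + $1,012 + $10,413 = $13,791.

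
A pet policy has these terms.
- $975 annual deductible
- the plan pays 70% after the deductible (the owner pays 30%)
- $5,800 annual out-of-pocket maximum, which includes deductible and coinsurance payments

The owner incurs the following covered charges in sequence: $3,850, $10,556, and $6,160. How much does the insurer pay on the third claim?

$5,364.30

Claim 1 — $3,850: deductible takes $975, $2,875 remains; 30% of $2,875 = $862.50. Owner pays $1,837.50; OOP now $1,837.50. Insurer: $3,850 − $1,837.50 = $2,012.50.
Claim 2 — $10,556: deductible already satisfied, so owner's share is 30% × $10,556 = $3,166.80. Owner pays $3,166.80; OOP now $5,004.30. Insurer: $10,556 − $3,166.80 = $7,389.20.
Claim 3 — $6,160: 30% coinsurance on $6,160 = $1,848. OOP would hit $6,852.30 > $5,800, so the cap limits the owner to $5,800 − $5,004.30 = $795.70. Plan pays $6,160 − $795.70 = $5,364.30.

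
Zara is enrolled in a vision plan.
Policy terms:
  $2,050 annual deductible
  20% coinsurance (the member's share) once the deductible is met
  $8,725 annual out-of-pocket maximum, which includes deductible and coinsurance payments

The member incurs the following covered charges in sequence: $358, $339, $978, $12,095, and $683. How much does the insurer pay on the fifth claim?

$546.40

Claim 1 ($358): all of it applies to the deductible. Member pays $358; OOP now $358. Plan pays $358 − $358 = $0.
Claim 2 ($339): all of it applies to the deductible. Member owes $339 (running OOP $697). Plan pays $339 − $339 = $0.
Claim 3 ($978): all of it applies to the deductible. Member pays $978; OOP now $1,675. Insurer: $978 − $978 = $0.
Claim 4 ($12,095): $375 to deductible, leaving $11,720; member's 20% is $2,344. Member pays $2,719; OOP now $4,394. Insurer: $12,095 − $2,719 = $9,376.
Claim 5 ($683): 20% coinsurance on $683 = $136.60. Member owes $136.60 (running OOP $4,530.60). Plan pays $683 − $136.60 = $546.40.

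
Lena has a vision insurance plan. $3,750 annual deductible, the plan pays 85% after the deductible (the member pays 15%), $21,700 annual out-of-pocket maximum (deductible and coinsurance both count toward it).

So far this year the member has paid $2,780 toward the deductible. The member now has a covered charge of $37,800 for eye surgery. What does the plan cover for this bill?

Deductible still to meet: $3,750 − $2,780 = $970.
That leaves $37,800 − $970 = $36,830 for coinsurance.
15% of $36,830 = $5,524.50 falls to the member.
That puts the member's cost at $970 + $5,524.50 = $6,494.50 before any cap.
Cumulative spending $2,780 + $6,494.50 = $9,274.50 stays under the $21,700 maximum.
The insurer covers the remainder: $37,800 − $6,494.50 = $31,305.50.

$31,305.50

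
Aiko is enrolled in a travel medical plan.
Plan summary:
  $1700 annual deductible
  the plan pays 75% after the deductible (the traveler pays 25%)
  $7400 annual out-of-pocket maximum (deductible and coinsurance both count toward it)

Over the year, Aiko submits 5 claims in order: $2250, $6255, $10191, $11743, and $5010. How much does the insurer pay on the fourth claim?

$10292

Claim 1 — $2250: $1700 to deductible, leaving $550; 25% of $550 = $137.50. Cost to traveler: $1837.50. OOP to date $1837.50. Insurer: $2250 − $1837.50 = $412.50.
Claim 2 — $6255: deductible met; 25% of $6255 = $1563.75. Cost to traveler: $1563.75. OOP to date $3401.25. Plan pays $6255 − $1563.75 = $4691.25.
Claim 3 — $10191: deductible already satisfied, so traveler's share is 25% × $10191 = $2547.75. Traveler pays $2547.75; OOP now $5949. Insurer: $10191 − $2547.75 = $7643.25.
Claim 4 — $11743: 25% coinsurance on $11743 = $2935.75. That would push OOP to $8884.75, over the $7400 cap, so traveler pays $7400 − $5949 = $1451. Insurer: $11743 − $1451 = $10292.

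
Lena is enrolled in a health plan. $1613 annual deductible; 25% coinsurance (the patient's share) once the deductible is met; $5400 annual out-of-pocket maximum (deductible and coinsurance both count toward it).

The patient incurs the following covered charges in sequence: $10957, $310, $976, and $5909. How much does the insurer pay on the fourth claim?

$4779.50

Claim 1 — $10957: deductible takes $1613, $9344 remains; patient's 25% is $2336. Patient owes $3949 (running OOP $3949). Insurer: $10957 − $3949 = $7008.
Claim 2 — $310: 25% coinsurance on $310 = $77.50. Patient owes $77.50 (running OOP $4026.50). Plan pays $310 − $77.50 = $232.50.
Claim 3 — $976: 25% coinsurance on $976 = $244. Patient owes $244 (running OOP $4270.50). Insurer: $976 − $244 = $732.
Claim 4 — $5909: deductible met; 25% of $5909 = $1477.25. Adding that to $4270.50 gives $5747.75, past the $5400 cap; patient pays only $5400 − $4270.50 = $1129.50. Insurer: $5909 − $1129.50 = $4779.50.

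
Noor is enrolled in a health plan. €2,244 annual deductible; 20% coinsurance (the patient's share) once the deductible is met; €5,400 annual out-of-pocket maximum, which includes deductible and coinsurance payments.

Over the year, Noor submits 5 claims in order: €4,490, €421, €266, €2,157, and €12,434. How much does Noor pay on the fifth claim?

€2,138

Bill 1, €4,490: deductible takes €2,244, €2,246 remains; 20% of €2,246 = €449.20. Patient pays €2,693.20; OOP now €2,693.20.
Bill 2, €421: 20% coinsurance on €421 = €84.20. Cost to patient: €84.20. OOP to date €2,777.40.
Bill 3, €266: deductible already satisfied, so patient's share is 20% × €266 = €53.20. Patient pays €53.20; OOP now €2,830.60.
Bill 4, €2,157: 20% coinsurance on €2,157 = €431.40. Cost to patient: €431.40. OOP to date €3,262.
Bill 5, €12,434: deductible already satisfied, so patient's share is 20% × €12,434 = €2,486.80. That would push OOP to €5,748.80, over the €5,400 cap, so patient pays €5,400 − €3,262 = €2,138.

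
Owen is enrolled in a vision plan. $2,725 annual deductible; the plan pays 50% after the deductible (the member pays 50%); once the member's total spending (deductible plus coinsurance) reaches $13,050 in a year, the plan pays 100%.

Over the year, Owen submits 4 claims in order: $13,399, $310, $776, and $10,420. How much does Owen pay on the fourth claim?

$4,445

Bill 1, $13,399: $2,725 finishes the deductible; $10,674 goes to coinsurance; member's 50% is $5,337. Member pays $8,062; OOP now $8,062.
Bill 2, $310: deductible already satisfied, so member's share is 50% × $310 = $155. Cost to member: $155. OOP to date $8,217.
Bill 3, $776: deductible already satisfied, so member's share is 50% × $776 = $388. Member owes $388 (running OOP $8,605).
Bill 4, $10,420: 50% coinsurance on $10,420 = $5,210. That would push OOP to $13,815, over the $13,050 cap, so member pays $13,050 − $8,605 = $4,445.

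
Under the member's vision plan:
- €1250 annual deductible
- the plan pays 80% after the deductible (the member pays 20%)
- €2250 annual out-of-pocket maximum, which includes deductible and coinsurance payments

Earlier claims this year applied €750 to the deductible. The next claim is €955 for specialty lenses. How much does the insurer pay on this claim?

€364

€750 of the €1250 deductible is already met, leaving €500.
That leaves €955 − €500 = €455 for coinsurance.
20% of €455 = €91 falls to the member.
So the member owes €500 + €91 = €591 before any cap.
Year-to-date out-of-pocket becomes €750 + €591 = €1341, still under the €2250 maximum, so no cap applies.
The insurer covers the remainder: €955 − €591 = €364.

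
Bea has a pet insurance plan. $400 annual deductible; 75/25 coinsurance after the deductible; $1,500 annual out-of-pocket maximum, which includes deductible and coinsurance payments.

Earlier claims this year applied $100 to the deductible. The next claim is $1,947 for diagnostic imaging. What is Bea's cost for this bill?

$711.75

Deductible still to meet: $400 − $100 = $300.
The remaining $1,647 (= $1,947 − $300) moves to coinsurance.
Coinsurance: $1,647 × 25% = $411.75.
Owner responsibility before any cap: $300 + $411.75 = $711.75.
Total out-of-pocket so far would be $100 + $711.75 = $811.75, below the $1,500 cap — no reduction.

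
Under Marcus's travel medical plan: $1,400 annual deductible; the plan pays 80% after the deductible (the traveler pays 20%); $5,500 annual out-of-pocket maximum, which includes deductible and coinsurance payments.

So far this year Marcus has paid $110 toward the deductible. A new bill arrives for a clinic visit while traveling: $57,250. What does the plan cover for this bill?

$51,860

Deductible still to meet: $1,400 − $110 = $1,290.
That leaves $57,250 − $1,290 = $55,960 for coinsurance.
Coinsurance: $55,960 × 20% = $11,192.
That puts the traveler's cost at $1,290 + $11,192 = $12,482 before any cap.
Adding $12,482 to the $110 already spent would give $12,592, which exceeds the $5,500 cap; the traveler pays just $5,500 − $110 = $5,390.
The insurer covers the remainder: $57,250 − $5,390 = $51,860.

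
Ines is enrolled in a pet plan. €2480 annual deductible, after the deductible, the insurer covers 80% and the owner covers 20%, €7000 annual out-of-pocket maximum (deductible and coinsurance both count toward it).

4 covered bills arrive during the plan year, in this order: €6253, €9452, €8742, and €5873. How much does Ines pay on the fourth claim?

Bill 1, €6253: €2480 to deductible, leaving €3773; coinsurance €3773 × 20% = €754.60. Owner pays €3234.60; OOP now €3234.60.
Bill 2, €9452: 20% coinsurance on €9452 = €1890.40. Cost to owner: €1890.40. OOP to date €5125.
Bill 3, €8742: 20% coinsurance on €8742 = €1748.40. Owner owes €1748.40 (running OOP €6873.40).
Bill 4, €5873: deductible already satisfied, so owner's share is 20% × €5873 = €1174.60. OOP would hit €8048 > €7000, so the cap limits the owner to €7000 − €6873.40 = €126.60.

€126.60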